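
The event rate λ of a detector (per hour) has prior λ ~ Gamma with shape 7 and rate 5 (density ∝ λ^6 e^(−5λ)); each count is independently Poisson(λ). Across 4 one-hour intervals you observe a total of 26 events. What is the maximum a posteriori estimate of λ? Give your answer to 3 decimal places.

Σxᵢ = 26, n = 4.
Posterior ∝ λ^6e^(−5λ) · λ^26e^(−4λ) = λ^32e^(−9λ), i.e. Gamma(shape=33, rate=9).
The mode of a Gamma(a, b) with a ≥ 1 (shape–rate) is (a−1)/b = 32/9 ≈ 3.556.

λ̂_MAP = 3.556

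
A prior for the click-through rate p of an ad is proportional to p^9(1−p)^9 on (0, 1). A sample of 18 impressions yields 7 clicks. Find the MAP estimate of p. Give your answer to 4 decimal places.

p̂_MAP = 0.4444

The prior density ∝ p^9(1−p)^9 is the kernel of Beta(10, 10).
Data: 7 successes in 18 trials. The binomial likelihood contributes p^7(1−p)^11, so the posterior is Beta(10+7, 10+11) = Beta(17, 21).
For Beta(a, b) with a, b > 1 the mode is (a−1)/(a+b−2) = 16/36 ≈ 0.4444.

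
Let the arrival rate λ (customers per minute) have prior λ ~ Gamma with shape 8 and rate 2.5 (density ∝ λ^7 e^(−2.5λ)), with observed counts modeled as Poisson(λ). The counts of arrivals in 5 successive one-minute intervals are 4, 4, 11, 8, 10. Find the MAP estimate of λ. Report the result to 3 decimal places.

Σxᵢ = 4+4+11+8+10 = 37, with n = 5.
Posterior ∝ λ^7e^(−2.5λ) · λ^37e^(−5λ) = λ^44e^(−7.5λ), i.e. Gamma(shape=45, rate=7.5).
The mode of a Gamma(a, b) with a ≥ 1 (shape–rate) is (a−1)/b = 44/7.5 ≈ 5.867.

λ̂_MAP = 5.867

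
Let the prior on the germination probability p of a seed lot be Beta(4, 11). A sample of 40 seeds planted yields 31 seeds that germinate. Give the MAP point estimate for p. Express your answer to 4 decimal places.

p̂_MAP = 0.6415

Prior: Beta(4, 11).
Data: 31 successes in 40 trials. The binomial likelihood contributes p^31(1−p)^9, so the posterior is Beta(4+31, 11+9) = Beta(35, 20).
For Beta(a, b) with a, b > 1 the mode is (a−1)/(a+b−2) = 34/53 ≈ 0.6415.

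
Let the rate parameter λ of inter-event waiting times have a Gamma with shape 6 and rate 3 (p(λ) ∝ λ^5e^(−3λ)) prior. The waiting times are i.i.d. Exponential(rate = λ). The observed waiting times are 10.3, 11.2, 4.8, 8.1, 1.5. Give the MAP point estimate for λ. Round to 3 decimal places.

λ̂_MAP = 0.257

The Exponential(rate=λ) likelihood is ∝ λ^n e^(−λΣtᵢ). Here n = 5 and Σtᵢ = 10.3 + 11.2 + 4.8 + 8.1 + 1.5 = 35.9.
Posterior ∝ λ^5e^(−3λ) · λ^5e^(−35.9λ) = λ^10e^(−38.9λ), i.e. Gamma(11, 38.9).
Mode = (a−1)/b = 10/38.9 ≈ 0.257.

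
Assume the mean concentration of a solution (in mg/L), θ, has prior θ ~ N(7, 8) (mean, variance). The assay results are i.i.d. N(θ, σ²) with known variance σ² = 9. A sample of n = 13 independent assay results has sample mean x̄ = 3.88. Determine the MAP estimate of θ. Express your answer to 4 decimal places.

θ̂_MAP = 4.1285

n = 13, x̄ = 3.88.
For a Normal prior and Normal likelihood with known variance, the posterior is Normal; its mode equals its mean, the precision-weighted average.
Prior precision 1/σ₀² = 1/8 = 0.125; data precision n/σ² = 13/9.
θ̂ = (0.125·7 + (13/9)·3.88) / (0.125 + 13/9) = (11663/1800)/(113/72) = 11663/2825 ≈ 4.1285.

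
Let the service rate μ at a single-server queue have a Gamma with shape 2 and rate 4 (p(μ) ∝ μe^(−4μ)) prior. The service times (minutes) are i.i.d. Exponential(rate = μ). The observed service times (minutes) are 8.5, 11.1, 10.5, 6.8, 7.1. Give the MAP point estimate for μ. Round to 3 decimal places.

The Exponential(rate=μ) likelihood is ∝ μ^n e^(−μΣtᵢ). Here n = 5 and Σtᵢ = 8.5 + 11.1 + 10.5 + 6.8 + 7.1 = 44.
Posterior ∝ μe^(−4μ) · μ^5e^(−44μ) = μ^6e^(−48μ), i.e. Gamma(7, 48).
Mode = (a−1)/b = 6/48 ≈ 0.125.

μ̂_MAP = 0.125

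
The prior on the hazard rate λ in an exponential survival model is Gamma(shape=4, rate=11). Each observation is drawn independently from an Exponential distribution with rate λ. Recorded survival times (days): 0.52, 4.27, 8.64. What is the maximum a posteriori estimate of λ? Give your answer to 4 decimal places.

The Exponential(rate=λ) likelihood is ∝ λ^n e^(−λΣtᵢ). Here n = 3 and Σtᵢ = 0.52 + 4.27 + 8.64 = 13.43.
Posterior ∝ λ^3e^(−11λ) · λ^3e^(−13.43λ) = λ^6e^(−24.43λ), i.e. Gamma(7, 24.43).
Mode = (a−1)/b = 6/24.43 ≈ 0.2456.

λ̂_MAP = 0.2456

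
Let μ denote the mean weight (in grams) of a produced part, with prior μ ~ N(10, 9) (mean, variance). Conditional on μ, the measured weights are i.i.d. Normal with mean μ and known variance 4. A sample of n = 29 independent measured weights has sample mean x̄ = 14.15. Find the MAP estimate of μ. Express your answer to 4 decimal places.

n = 29, x̄ = 14.15.
For a Normal prior and Normal likelihood with known variance, the posterior is Normal; its mode equals its mean, the precision-weighted average.
Prior precision 1/σ₀² = 1/9; data precision n/σ² = 29/4 = 7.25.
μ̂ = ((1/9)·10 + 7.25·14.15) / (1/9 + 7.25) = (74663/720)/(265/36) = 74663/5300 ≈ 14.0874.

μ̂_MAP = 14.0874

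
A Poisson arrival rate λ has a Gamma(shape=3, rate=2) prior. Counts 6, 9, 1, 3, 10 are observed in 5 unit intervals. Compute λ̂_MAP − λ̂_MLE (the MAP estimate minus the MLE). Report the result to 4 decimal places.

Σxᵢ = 29. Posterior is Gamma(32, 7); MAP = (32−1)/7 = 31/7 ≈ 4.42857.
MLE = x̄ = 29/5 ≈ 5.80000.
Difference = 31/7 − 29/5 = -48/35 ≈ -1.3714.

MAP − MLE = -1.3714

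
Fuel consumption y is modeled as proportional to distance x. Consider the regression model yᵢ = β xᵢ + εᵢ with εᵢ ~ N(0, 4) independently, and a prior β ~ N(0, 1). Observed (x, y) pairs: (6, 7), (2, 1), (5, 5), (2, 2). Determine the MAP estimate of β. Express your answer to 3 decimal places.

β̂_MAP = 1.000

log p(β | y) = −Σ(yᵢ − βxᵢ)²/(2·4) − β²/(2·1) + const.
Setting the derivative to zero: Σxᵢ(yᵢ − βxᵢ)/4 − β/1 = 0, so β = Σxᵢyᵢ / (Σxᵢ² + σ²/τ²).
Σxᵢyᵢ = 6·7 + 2·1 + 5·5 + 2·2 = 73; Σxᵢ² = 69; σ²/τ² = 4.
β̂_MAP = 73 / (69 + 4) = 73/73 ≈ 1.000.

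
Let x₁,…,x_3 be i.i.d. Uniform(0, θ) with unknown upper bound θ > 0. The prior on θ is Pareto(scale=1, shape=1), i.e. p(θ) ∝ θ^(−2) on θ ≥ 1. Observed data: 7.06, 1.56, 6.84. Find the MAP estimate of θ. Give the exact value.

The Uniform(0, θ) likelihood is θ^(−n) for θ ≥ max(xᵢ), zero otherwise. Here max(xᵢ) = 7.06.
Posterior ∝ θ^(−2) · θ^(−3) = θ^(−5) on θ ≥ max(1, 7.06) = 7.06.
This density is strictly decreasing in θ, so the posterior mode lies at the lower boundary of the support.

θ̂_MAP = 7.06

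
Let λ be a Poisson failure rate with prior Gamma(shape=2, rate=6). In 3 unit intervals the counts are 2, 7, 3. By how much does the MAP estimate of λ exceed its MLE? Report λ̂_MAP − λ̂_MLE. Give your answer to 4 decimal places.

MAP − MLE = -2.5556

Σxᵢ = 12. Posterior is Gamma(14, 9); MAP = (14−1)/9 = 13/9 ≈ 1.44444.
MLE = x̄ = 12/3 ≈ 4.00000.
Difference = 13/9 − 12/3 = -23/9 ≈ -2.5556.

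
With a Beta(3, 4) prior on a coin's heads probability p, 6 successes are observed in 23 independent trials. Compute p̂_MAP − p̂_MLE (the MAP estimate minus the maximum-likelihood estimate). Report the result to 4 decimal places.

MAP − MLE = 0.0248

Posterior is Beta(9, 21); MAP = (9−1)/(30−2) = 8/28 ≈ 0.28571.
MLE ignores the prior: p̂_MLE = k/n = 6/23 ≈ 0.26087.
Difference = 8/28 − 6/23 = 4/161 ≈ 0.0248.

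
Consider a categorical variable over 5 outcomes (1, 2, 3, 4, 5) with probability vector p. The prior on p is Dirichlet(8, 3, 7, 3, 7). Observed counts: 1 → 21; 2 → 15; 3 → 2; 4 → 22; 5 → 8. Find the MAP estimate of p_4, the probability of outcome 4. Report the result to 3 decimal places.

MAP estimate: 0.264

The posterior is Dirichlet(αᵢ + nᵢ) = Dirichlet(29, 18, 9, 25, 15).
For a Dirichlet(a₁,…,a_K) with all aᵢ > 1, the mode has j-th component (aⱼ − 1)/(Σaᵢ − K).
Here Σaᵢ = 96 and K = 5, so p_4 = (25 − 1)/(96 − 5) = 24/91 ≈ 0.264.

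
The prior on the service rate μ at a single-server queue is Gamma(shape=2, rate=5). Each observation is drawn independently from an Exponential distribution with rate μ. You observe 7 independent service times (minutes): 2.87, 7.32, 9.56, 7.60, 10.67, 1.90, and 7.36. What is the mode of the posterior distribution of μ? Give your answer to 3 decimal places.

μ̂_MAP = 0.153

The Exponential(rate=μ) likelihood is ∝ μ^n e^(−μΣtᵢ). Here n = 7 and Σtᵢ = 2.87 + 7.32 + 9.56 + 7.60 + 10.67 + 1.90 + 7.36 = 47.28.
Posterior ∝ μe^(−5μ) · μ^7e^(−47.28μ) = μ^8e^(−52.28μ), i.e. Gamma(9, 52.28).
Mode = (a−1)/b = 8/52.28 ≈ 0.153.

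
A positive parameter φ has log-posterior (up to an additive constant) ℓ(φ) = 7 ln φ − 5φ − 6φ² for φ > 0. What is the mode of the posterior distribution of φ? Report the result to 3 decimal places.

φ̂_MAP = 0.583

ℓ'(φ) = 7/φ − 5 − 12φ. Setting this to zero and multiplying by φ: 12φ² + 5φ − 7 = 0.
φ = (−5 + √(5² + 4·12·7)) / (2·12) = (−5 + √361) / 24 = (−5 + 19)/24 = 7/12.
ℓ''(φ) = −7/φ² − 12 < 0, confirming a maximum.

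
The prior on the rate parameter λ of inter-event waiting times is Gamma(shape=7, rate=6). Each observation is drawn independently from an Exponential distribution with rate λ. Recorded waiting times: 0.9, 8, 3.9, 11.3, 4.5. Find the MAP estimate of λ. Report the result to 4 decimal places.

The Exponential(rate=λ) likelihood is ∝ λ^n e^(−λΣtᵢ). Here n = 5 and Σtᵢ = 0.9 + 8 + 3.9 + 11.3 + 4.5 = 28.6.
Posterior ∝ λ^6e^(−6λ) · λ^5e^(−28.6λ) = λ^11e^(−34.6λ), i.e. Gamma(12, 34.6).
Mode = (a−1)/b = 11/34.6 ≈ 0.3179.

λ̂_MAP = 0.3179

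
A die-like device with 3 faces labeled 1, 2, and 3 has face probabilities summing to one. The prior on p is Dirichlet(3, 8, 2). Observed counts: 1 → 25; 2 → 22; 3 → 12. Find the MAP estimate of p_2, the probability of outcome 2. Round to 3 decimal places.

The posterior is Dirichlet(αᵢ + nᵢ) = Dirichlet(28, 30, 14).
For a Dirichlet(a₁,…,a_K) with all aᵢ > 1, the mode has j-th component (aⱼ − 1)/(Σaᵢ − K).
Here Σaᵢ = 72 and K = 3, so p_2 = (30 − 1)/(72 − 3) = 29/69 ≈ 0.420.

MAP estimate: 0.420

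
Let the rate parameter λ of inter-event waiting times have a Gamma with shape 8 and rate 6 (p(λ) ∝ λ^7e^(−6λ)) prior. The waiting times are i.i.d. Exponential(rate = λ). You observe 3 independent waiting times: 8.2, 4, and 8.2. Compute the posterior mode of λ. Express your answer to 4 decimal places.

The Exponential(rate=λ) likelihood is ∝ λ^n e^(−λΣtᵢ). Here n = 3 and Σtᵢ = 8.2 + 4 + 8.2 = 20.4.
Posterior ∝ λ^7e^(−6λ) · λ^3e^(−20.4λ) = λ^10e^(−26.4λ), i.e. Gamma(11, 26.4).
Mode = (a−1)/b = 10/26.4 ≈ 0.3788.

λ̂_MAP = 0.3788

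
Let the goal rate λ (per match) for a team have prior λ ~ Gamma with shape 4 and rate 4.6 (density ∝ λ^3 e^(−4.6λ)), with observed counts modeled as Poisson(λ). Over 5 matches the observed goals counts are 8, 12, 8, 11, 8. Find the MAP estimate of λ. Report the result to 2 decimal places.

Σxᵢ = 8+12+8+11+8 = 47, with n = 5.
Posterior ∝ λ^3e^(−4.6λ) · λ^47e^(−5λ) = λ^50e^(−9.6λ), i.e. Gamma(shape=51, rate=9.6).
The mode of a Gamma(a, b) with a ≥ 1 (shape–rate) is (a−1)/b = 50/9.6 ≈ 5.21.

λ̂_MAP = 5.21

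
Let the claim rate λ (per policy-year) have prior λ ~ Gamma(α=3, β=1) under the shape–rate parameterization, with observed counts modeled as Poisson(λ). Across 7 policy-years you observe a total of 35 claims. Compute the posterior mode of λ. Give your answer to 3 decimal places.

λ̂_MAP = 4.625

Σxᵢ = 35, n = 7.
Posterior ∝ λ^2e^(−1λ) · λ^35e^(−7λ) = λ^37e^(−8λ), i.e. Gamma(shape=38, rate=8).
The mode of a Gamma(a, b) with a ≥ 1 (shape–rate) is (a−1)/b = 37/8 ≈ 4.625.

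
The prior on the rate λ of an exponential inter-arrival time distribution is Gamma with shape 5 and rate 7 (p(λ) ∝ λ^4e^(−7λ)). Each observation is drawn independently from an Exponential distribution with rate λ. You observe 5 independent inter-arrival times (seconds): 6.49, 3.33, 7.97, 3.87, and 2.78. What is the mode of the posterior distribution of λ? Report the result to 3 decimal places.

λ̂_MAP = 0.286

The Exponential(rate=λ) likelihood is ∝ λ^n e^(−λΣtᵢ). Here n = 5 and Σtᵢ = 6.49 + 3.33 + 7.97 + 3.87 + 2.78 = 24.44.
Posterior ∝ λ^4e^(−7λ) · λ^5e^(−24.44λ) = λ^9e^(−31.44λ), i.e. Gamma(10, 31.44).
Mode = (a−1)/b = 9/31.44 ≈ 0.286.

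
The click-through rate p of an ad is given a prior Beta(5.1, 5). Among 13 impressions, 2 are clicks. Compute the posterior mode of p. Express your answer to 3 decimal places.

Prior: Beta(5.1, 5).
Data: 2 successes in 13 trials. The binomial likelihood contributes p^2(1−p)^11, so the posterior is Beta(5.1+2, 5+11) = Beta(7.1, 16).
For Beta(a, b) with a, b > 1 the mode is (a−1)/(a+b−2) = 6.1/21.1 ≈ 0.289.

p̂_MAP = 0.289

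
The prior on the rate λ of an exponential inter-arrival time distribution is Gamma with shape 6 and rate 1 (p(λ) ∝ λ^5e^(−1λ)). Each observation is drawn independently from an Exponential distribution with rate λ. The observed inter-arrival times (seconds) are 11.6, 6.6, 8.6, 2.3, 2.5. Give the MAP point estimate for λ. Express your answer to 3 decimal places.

The Exponential(rate=λ) likelihood is ∝ λ^n e^(−λΣtᵢ). Here n = 5 and Σtᵢ = 11.6 + 6.6 + 8.6 + 2.3 + 2.5 = 31.6.
Posterior ∝ λ^5e^(−1λ) · λ^5e^(−31.6λ) = λ^10e^(−32.6λ), i.e. Gamma(11, 32.6).
Mode = (a−1)/b = 10/32.6 ≈ 0.307.

λ̂_MAP = 0.307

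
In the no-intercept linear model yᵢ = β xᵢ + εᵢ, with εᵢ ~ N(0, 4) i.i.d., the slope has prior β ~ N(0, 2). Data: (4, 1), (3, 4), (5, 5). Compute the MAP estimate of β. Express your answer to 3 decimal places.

log p(β | y) = −Σ(yᵢ − βxᵢ)²/(2·4) − β²/(2·2) + const.
Setting the derivative to zero: Σxᵢ(yᵢ − βxᵢ)/4 − β/2 = 0, so β = Σxᵢyᵢ / (Σxᵢ² + σ²/τ²).
Σxᵢyᵢ = 4·1 + 3·4 + 5·5 = 41; Σxᵢ² = 50; σ²/τ² = 2.
β̂_MAP = 41 / (50 + 2) = 41/52 ≈ 0.788.

β̂_MAP = 0.788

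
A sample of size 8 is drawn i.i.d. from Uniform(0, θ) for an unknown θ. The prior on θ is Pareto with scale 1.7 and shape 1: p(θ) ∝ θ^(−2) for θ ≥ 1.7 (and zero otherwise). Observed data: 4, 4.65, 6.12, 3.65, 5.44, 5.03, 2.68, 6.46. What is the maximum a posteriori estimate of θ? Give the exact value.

θ̂_MAP = 6.46

The Uniform(0, θ) likelihood is θ^(−n) for θ ≥ max(xᵢ), zero otherwise. Here max(xᵢ) = 6.46.
Posterior ∝ θ^(−2) · θ^(−8) = θ^(−10) on θ ≥ max(1.7, 6.46) = 6.46.
This density is strictly decreasing in θ, so the posterior mode lies at the lower boundary of the support.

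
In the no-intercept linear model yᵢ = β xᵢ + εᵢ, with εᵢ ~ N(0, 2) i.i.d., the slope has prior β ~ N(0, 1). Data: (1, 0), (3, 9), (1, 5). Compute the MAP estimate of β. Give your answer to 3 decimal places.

log p(β | y) = −Σ(yᵢ − βxᵢ)²/(2·2) − β²/(2·1) + const.
Setting the derivative to zero: Σxᵢ(yᵢ − βxᵢ)/2 − β/1 = 0, so β = Σxᵢyᵢ / (Σxᵢ² + σ²/τ²).
Σxᵢyᵢ = 1·0 + 3·9 + 1·5 = 32; Σxᵢ² = 11; σ²/τ² = 2.
β̂_MAP = 32 / (11 + 2) = 32/13 ≈ 2.462.

β̂_MAP = 2.462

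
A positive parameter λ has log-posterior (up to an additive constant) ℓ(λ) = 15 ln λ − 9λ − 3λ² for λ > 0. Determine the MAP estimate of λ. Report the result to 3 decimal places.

ℓ'(λ) = 15/λ − 9 − 6λ. Setting this to zero and multiplying by λ: 6λ² + 9λ − 15 = 0.
λ = (−9 + √(9² + 4·6·15)) / (2·6) = (−9 + √441) / 12 = (−9 + 21)/12 = 1.
ℓ''(λ) = −15/λ² − 6 < 0, confirming a maximum.

λ̂_MAP = 1.000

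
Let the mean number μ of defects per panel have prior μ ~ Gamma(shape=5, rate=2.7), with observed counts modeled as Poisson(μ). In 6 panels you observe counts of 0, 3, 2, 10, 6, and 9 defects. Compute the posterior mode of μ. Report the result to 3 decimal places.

μ̂_MAP = 3.908

Σxᵢ = 0+3+2+10+6+9 = 30, with n = 6.
Posterior ∝ μ^4e^(−2.7μ) · μ^30e^(−6μ) = μ^34e^(−8.7μ), i.e. Gamma(shape=35, rate=8.7).
The mode of a Gamma(a, b) with a ≥ 1 (shape–rate) is (a−1)/b = 34/8.7 ≈ 3.908.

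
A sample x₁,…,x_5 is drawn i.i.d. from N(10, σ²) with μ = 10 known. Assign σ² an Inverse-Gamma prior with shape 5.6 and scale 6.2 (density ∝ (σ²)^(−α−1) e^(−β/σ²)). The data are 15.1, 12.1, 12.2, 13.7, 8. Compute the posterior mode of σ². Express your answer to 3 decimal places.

σ̂²_MAP = 3.591

Sum of squared deviations about the known mean: SS = (15.1−10)² + (12.1−10)² + (12.2−10)² + (13.7−10)² + (8−10)² = 52.95.
The Normal likelihood contributes (σ²)^(−n/2) exp(−SS/(2σ²)), so the posterior is Inverse-Gamma(α + n/2, β + SS/2) = Inverse-Gamma(8.1, 32.675).
The mode of Inverse-Gamma(a, b) is b/(a+1) = 32.675/9.1 ≈ 3.591.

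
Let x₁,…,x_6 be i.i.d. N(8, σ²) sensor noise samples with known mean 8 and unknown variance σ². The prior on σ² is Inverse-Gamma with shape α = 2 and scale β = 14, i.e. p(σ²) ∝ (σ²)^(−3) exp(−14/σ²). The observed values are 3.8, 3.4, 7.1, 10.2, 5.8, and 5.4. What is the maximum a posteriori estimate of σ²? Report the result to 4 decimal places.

Sum of squared deviations about the known mean: SS = (3.8−8)² + (3.4−8)² + (7.1−8)² + (10.2−8)² + (5.8−8)² + (5.4−8)² = 56.05.
The Normal likelihood contributes (σ²)^(−n/2) exp(−SS/(2σ²)), so the posterior is Inverse-Gamma(α + n/2, β + SS/2) = Inverse-Gamma(5, 42.025).
The mode of Inverse-Gamma(a, b) is b/(a+1) = 42.025/6 ≈ 7.0042.

σ̂²_MAP = 7.0042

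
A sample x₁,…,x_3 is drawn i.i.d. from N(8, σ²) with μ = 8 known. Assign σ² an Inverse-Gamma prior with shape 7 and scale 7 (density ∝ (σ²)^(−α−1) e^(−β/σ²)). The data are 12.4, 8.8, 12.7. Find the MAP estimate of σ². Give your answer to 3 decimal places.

Sum of squared deviations about the known mean: SS = (12.4−8)² + (8.8−8)² + (12.7−8)² = 42.09.
The Normal likelihood contributes (σ²)^(−n/2) exp(−SS/(2σ²)), so the posterior is Inverse-Gamma(α + n/2, β + SS/2) = Inverse-Gamma(8.5, 28.045).
The mode of Inverse-Gamma(a, b) is b/(a+1) = 28.045/9.5 ≈ 2.952.

σ̂²_MAP = 2.952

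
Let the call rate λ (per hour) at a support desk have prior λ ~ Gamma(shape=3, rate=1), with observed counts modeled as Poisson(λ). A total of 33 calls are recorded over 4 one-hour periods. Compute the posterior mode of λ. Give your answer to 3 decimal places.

Σxᵢ = 33, n = 4.
Posterior ∝ λ^2e^(−1λ) · λ^33e^(−4λ) = λ^35e^(−5λ), i.e. Gamma(shape=36, rate=5).
The mode of a Gamma(a, b) with a ≥ 1 (shape–rate) is (a−1)/b = 35/5 ≈ 7.000.

λ̂_MAP = 7.000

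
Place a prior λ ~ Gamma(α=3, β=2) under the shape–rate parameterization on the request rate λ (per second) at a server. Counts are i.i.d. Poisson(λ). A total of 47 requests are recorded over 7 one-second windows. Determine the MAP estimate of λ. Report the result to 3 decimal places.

λ̂_MAP = 5.444

Σxᵢ = 47, n = 7.
Posterior ∝ λ^2e^(−2λ) · λ^47e^(−7λ) = λ^49e^(−9λ), i.e. Gamma(shape=50, rate=9).
The mode of a Gamma(a, b) with a ≥ 1 (shape–rate) is (a−1)/b = 49/9 ≈ 5.444.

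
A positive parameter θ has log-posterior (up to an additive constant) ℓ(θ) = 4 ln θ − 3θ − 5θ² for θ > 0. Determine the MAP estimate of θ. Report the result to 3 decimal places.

θ̂_MAP = 0.500

ℓ'(θ) = 4/θ − 3 − 10θ. Setting this to zero and multiplying by θ: 10θ² + 3θ − 4 = 0.
θ = (−3 + √(3² + 4·10·4)) / (2·10) = (−3 + √169) / 20 = (−3 + 13)/20 = 1/2.
ℓ''(θ) = −4/θ² − 10 < 0, confirming a maximum.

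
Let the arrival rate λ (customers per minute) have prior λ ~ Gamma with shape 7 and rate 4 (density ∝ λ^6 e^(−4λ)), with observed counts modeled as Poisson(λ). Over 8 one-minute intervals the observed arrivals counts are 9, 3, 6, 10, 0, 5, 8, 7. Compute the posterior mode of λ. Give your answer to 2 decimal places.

λ̂_MAP = 4.50

Σxᵢ = 9+3+6+10+0+5+8+7 = 48, with n = 8.
Posterior ∝ λ^6e^(−4λ) · λ^48e^(−8λ) = λ^54e^(−12λ), i.e. Gamma(shape=55, rate=12).
The mode of a Gamma(a, b) with a ≥ 1 (shape–rate) is (a−1)/b = 54/12 ≈ 4.50.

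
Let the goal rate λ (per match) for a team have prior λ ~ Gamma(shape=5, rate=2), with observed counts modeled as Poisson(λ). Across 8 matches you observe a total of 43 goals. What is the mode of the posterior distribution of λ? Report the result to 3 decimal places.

λ̂_MAP = 4.700

Σxᵢ = 43, n = 8.
Posterior ∝ λ^4e^(−2λ) · λ^43e^(−8λ) = λ^47e^(−10λ), i.e. Gamma(shape=48, rate=10).
The mode of a Gamma(a, b) with a ≥ 1 (shape–rate) is (a−1)/b = 47/10 ≈ 4.700.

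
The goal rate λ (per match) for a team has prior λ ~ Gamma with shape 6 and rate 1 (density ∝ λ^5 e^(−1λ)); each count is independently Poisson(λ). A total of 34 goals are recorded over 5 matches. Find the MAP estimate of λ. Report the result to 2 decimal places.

Σxᵢ = 34, n = 5.
Posterior ∝ λ^5e^(−1λ) · λ^34e^(−5λ) = λ^39e^(−6λ), i.e. Gamma(shape=40, rate=6).
The mode of a Gamma(a, b) with a ≥ 1 (shape–rate) is (a−1)/b = 39/6 ≈ 6.50.

λ̂_MAP = 6.50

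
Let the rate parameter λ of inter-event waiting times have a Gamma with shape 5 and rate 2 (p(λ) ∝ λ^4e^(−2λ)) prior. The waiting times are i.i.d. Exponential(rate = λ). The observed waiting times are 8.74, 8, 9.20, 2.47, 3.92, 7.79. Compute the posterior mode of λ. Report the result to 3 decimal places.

λ̂_MAP = 0.237

The Exponential(rate=λ) likelihood is ∝ λ^n e^(−λΣtᵢ). Here n = 6 and Σtᵢ = 8.74 + 8 + 9.20 + 2.47 + 3.92 + 7.79 = 40.12.
Posterior ∝ λ^4e^(−2λ) · λ^6e^(−40.12λ) = λ^10e^(−42.12λ), i.e. Gamma(11, 42.12).
Mode = (a−1)/b = 10/42.12 ≈ 0.237.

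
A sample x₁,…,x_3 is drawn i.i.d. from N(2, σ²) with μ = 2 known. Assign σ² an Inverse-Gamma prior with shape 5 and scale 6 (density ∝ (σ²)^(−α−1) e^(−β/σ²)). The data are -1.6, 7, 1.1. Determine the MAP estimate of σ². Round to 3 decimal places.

Sum of squared deviations about the known mean: SS = (-1.6−2)² + (7−2)² + (1.1−2)² = 38.77.
The Normal likelihood contributes (σ²)^(−n/2) exp(−SS/(2σ²)), so the posterior is Inverse-Gamma(α + n/2, β + SS/2) = Inverse-Gamma(6.5, 25.385).
The mode of Inverse-Gamma(a, b) is b/(a+1) = 25.385/7.5 ≈ 3.385.

σ̂²_MAP = 3.385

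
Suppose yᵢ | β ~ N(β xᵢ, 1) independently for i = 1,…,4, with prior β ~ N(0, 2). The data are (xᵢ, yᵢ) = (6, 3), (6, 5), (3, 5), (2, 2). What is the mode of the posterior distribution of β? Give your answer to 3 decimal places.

β̂_MAP = 0.784

log p(β | y) = −Σ(yᵢ − βxᵢ)²/(2·1) − β²/(2·2) + const.
Setting the derivative to zero: Σxᵢ(yᵢ − βxᵢ)/1 − β/2 = 0, so β = Σxᵢyᵢ / (Σxᵢ² + σ²/τ²).
Σxᵢyᵢ = 6·3 + 6·5 + 3·5 + 2·2 = 67; Σxᵢ² = 85; σ²/τ² = 0.5.
β̂_MAP = 67 / (85 + 0.5) = 67/85.5 ≈ 0.784.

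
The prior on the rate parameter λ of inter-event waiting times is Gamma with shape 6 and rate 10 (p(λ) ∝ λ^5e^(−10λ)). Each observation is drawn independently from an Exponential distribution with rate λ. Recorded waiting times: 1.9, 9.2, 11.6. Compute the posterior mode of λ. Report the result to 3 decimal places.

λ̂_MAP = 0.245

The Exponential(rate=λ) likelihood is ∝ λ^n e^(−λΣtᵢ). Here n = 3 and Σtᵢ = 1.9 + 9.2 + 11.6 = 22.7.
Posterior ∝ λ^5e^(−10λ) · λ^3e^(−22.7λ) = λ^8e^(−32.7λ), i.e. Gamma(9, 32.7).
Mode = (a−1)/b = 8/32.7 ≈ 0.245.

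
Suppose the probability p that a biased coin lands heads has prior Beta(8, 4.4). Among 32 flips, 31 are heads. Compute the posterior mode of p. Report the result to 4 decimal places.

p̂_MAP = 0.8962

Prior: Beta(8, 4.4).
Data: 31 successes in 32 trials. The binomial likelihood contributes p^31(1−p)^1, so the posterior is Beta(8+31, 4.4+1) = Beta(39, 5.4).
For Beta(a, b) with a, b > 1 the mode is (a−1)/(a+b−2) = 38/42.4 ≈ 0.8962.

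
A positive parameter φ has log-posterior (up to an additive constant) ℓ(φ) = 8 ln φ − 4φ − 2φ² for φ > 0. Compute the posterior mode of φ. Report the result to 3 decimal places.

φ̂_MAP = 1.000

ℓ'(φ) = 8/φ − 4 − 4φ. Setting this to zero and multiplying by φ: 4φ² + 4φ − 8 = 0.
φ = (−4 + √(4² + 4·4·8)) / (2·4) = (−4 + √144) / 8 = (−4 + 12)/8 = 1.
ℓ''(φ) = −8/φ² − 4 < 0, confirming a maximum.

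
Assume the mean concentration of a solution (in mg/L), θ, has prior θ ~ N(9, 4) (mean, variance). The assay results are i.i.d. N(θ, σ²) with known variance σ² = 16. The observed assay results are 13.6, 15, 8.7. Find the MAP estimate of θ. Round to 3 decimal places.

n = 3; x̄ = (13.6 + 15 + 8.7)/3 = 37.3/3 = 373/30 ≈ 12.4333.
For a Normal prior and Normal likelihood with known variance, the posterior is Normal; its mode equals its mean, the precision-weighted average.
Prior precision 1/σ₀² = 1/4 = 0.25; data precision n/σ² = 3/16 = 0.1875.
θ̂ = (0.25·9 + 0.1875·(373/30)) / (0.25 + 0.1875) = 4.58125/0.4375 = 733/70 ≈ 10.471.

θ̂_MAP = 10.471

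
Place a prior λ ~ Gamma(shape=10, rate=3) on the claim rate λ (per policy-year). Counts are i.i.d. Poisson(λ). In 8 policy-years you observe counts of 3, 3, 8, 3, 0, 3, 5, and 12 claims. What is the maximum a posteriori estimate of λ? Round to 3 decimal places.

Σxᵢ = 3+3+8+3+0+3+5+12 = 37, with n = 8.
Posterior ∝ λ^9e^(−3λ) · λ^37e^(−8λ) = λ^46e^(−11λ), i.e. Gamma(shape=47, rate=11).
The mode of a Gamma(a, b) with a ≥ 1 (shape–rate) is (a−1)/b = 46/11 ≈ 4.182.

λ̂_MAP = 4.182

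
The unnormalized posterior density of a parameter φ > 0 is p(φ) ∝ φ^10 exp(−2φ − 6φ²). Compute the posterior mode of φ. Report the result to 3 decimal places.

ℓ'(φ) = 10/φ − 2 − 12φ. Setting this to zero and multiplying by φ: 12φ² + 2φ − 10 = 0.
φ = (−2 + √(2² + 4·12·10)) / (2·12) = (−2 + √484) / 24 = (−2 + 22)/24 = 5/6.
ℓ''(φ) = −10/φ² − 12 < 0, confirming a maximum.

φ̂_MAP = 0.833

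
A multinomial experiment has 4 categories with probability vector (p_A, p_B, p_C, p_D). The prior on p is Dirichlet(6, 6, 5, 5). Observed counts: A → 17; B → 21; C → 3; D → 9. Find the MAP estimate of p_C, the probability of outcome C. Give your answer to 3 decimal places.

The posterior is Dirichlet(αᵢ + nᵢ) = Dirichlet(23, 27, 8, 14).
For a Dirichlet(a₁,…,a_K) with all aᵢ > 1, the mode has j-th component (aⱼ − 1)/(Σaᵢ − K).
Here Σaᵢ = 72 and K = 4, so p_C = (8 − 1)/(72 − 4) = 7/68 ≈ 0.103.

MAP estimate of p_C = 0.103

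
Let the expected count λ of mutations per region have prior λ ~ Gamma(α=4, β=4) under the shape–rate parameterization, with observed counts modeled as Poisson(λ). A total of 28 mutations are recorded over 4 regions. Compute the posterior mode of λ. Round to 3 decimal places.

λ̂_MAP = 3.875

Σxᵢ = 28, n = 4.
Posterior ∝ λ^3e^(−4λ) · λ^28e^(−4λ) = λ^31e^(−8λ), i.e. Gamma(shape=32, rate=8).
The mode of a Gamma(a, b) with a ≥ 1 (shape–rate) is (a−1)/b = 31/8 ≈ 3.875.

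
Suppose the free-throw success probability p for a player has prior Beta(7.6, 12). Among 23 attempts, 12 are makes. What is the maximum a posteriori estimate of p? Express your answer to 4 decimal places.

Prior: Beta(7.6, 12).
Data: 12 successes in 23 trials. The binomial likelihood contributes p^12(1−p)^11, so the posterior is Beta(7.6+12, 12+11) = Beta(19.6, 23).
For Beta(a, b) with a, b > 1 the mode is (a−1)/(a+b−2) = 18.6/40.6 ≈ 0.4581.

p̂_MAP = 0.4581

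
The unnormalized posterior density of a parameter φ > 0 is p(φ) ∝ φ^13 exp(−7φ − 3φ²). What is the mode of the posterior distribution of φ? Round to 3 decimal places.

ℓ'(φ) = 13/φ − 7 − 6φ. Setting this to zero and multiplying by φ: 6φ² + 7φ − 13 = 0.
φ = (−7 + √(7² + 4·6·13)) / (2·6) = (−7 + √361) / 12 = (−7 + 19)/12 = 1.
ℓ''(φ) = −13/φ² − 6 < 0, confirming a maximum.

φ̂_MAP = 1.000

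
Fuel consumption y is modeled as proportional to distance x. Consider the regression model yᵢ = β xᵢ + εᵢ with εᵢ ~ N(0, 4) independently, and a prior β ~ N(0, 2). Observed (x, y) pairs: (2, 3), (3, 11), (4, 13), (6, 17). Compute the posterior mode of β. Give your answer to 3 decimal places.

log p(β | y) = −Σ(yᵢ − βxᵢ)²/(2·4) − β²/(2·2) + const.
Setting the derivative to zero: Σxᵢ(yᵢ − βxᵢ)/4 − β/2 = 0, so β = Σxᵢyᵢ / (Σxᵢ² + σ²/τ²).
Σxᵢyᵢ = 2·3 + 3·11 + 4·13 + 6·17 = 193; Σxᵢ² = 65; σ²/τ² = 2.
β̂_MAP = 193 / (65 + 2) = 193/67 ≈ 2.881.

β̂_MAP = 2.881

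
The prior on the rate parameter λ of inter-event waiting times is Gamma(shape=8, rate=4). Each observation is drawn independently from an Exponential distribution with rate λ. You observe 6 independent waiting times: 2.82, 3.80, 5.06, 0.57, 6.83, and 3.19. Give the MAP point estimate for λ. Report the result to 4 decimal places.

The Exponential(rate=λ) likelihood is ∝ λ^n e^(−λΣtᵢ). Here n = 6 and Σtᵢ = 2.82 + 3.80 + 5.06 + 0.57 + 6.83 + 3.19 = 22.27.
Posterior ∝ λ^7e^(−4λ) · λ^6e^(−22.27λ) = λ^13e^(−26.27λ), i.e. Gamma(14, 26.27).
Mode = (a−1)/b = 13/26.27 ≈ 0.4949.

λ̂_MAP = 0.4949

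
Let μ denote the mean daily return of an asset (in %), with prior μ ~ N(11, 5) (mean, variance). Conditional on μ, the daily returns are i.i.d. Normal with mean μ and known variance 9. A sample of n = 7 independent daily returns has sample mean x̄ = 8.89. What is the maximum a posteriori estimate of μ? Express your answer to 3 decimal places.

n = 7, x̄ = 8.89.
For a Normal prior and Normal likelihood with known variance, the posterior is Normal; its mode equals its mean, the precision-weighted average.
Prior precision 1/σ₀² = 1/5 = 0.2; data precision n/σ² = 7/9.
μ̂ = (0.2·11 + (7/9)·8.89) / (0.2 + 7/9) = (8203/900)/(44/45) = 8203/880 ≈ 9.322.

μ̂_MAP = 9.322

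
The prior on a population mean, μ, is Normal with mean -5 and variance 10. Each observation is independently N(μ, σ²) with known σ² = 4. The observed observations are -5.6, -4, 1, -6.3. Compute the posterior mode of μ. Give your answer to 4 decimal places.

μ̂_MAP = -3.8409

n = 4; x̄ = ((-5.6) + (-4) + 1 + (-6.3))/4 = -14.9/4 = -3.725.
For a Normal prior and Normal likelihood with known variance, the posterior is Normal; its mode equals its mean, the precision-weighted average.
Prior precision 1/σ₀² = 1/10 = 0.1; data precision n/σ² = 4/4 = 1.
μ̂ = (0.1·(-5) + 1·(-3.725)) / (0.1 + 1) = (-4.225)/1.1 = -169/44 ≈ -3.8409.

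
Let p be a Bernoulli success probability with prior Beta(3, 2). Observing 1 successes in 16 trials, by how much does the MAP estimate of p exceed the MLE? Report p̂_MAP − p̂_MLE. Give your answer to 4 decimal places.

Posterior is Beta(4, 17); MAP = (4−1)/(21−2) = 3/19 ≈ 0.15789.
MLE ignores the prior: p̂_MLE = k/n = 1/16 ≈ 0.06250.
Difference = 3/19 − 1/16 = 29/304 ≈ 0.0954.

MAP − MLE = 0.0954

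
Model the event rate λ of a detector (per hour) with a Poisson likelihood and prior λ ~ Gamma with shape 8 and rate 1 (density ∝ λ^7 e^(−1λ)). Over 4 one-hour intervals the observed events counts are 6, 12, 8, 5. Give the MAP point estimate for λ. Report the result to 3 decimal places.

λ̂_MAP = 7.600

Σxᵢ = 6+12+8+5 = 31, with n = 4.
Posterior ∝ λ^7e^(−1λ) · λ^31e^(−4λ) = λ^38e^(−5λ), i.e. Gamma(shape=39, rate=5).
The mode of a Gamma(a, b) with a ≥ 1 (shape–rate) is (a−1)/b = 38/5 ≈ 7.600.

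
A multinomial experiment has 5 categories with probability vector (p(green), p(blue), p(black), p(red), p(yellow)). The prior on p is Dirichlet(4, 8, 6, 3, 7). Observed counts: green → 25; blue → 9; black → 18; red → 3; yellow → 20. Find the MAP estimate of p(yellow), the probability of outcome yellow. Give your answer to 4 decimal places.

The posterior is Dirichlet(αᵢ + nᵢ) = Dirichlet(29, 17, 24, 6, 27).
For a Dirichlet(a₁,…,a_K) with all aᵢ > 1, the mode has j-th component (aⱼ − 1)/(Σaᵢ − K).
Here Σaᵢ = 103 and K = 5, so p(yellow) = (27 − 1)/(103 − 5) = 26/98 ≈ 0.2653.

MAP estimate of p(yellow) = 0.2653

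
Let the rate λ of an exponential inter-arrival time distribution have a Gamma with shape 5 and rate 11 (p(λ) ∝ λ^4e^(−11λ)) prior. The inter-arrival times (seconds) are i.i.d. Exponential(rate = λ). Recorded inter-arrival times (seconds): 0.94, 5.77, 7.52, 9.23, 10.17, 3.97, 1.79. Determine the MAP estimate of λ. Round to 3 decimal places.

λ̂_MAP = 0.218

The Exponential(rate=λ) likelihood is ∝ λ^n e^(−λΣtᵢ). Here n = 7 and Σtᵢ = 0.94 + 5.77 + 7.52 + 9.23 + 10.17 + 3.97 + 1.79 = 39.39.
Posterior ∝ λ^4e^(−11λ) · λ^7e^(−39.39λ) = λ^11e^(−50.39λ), i.e. Gamma(12, 50.39).
Mode = (a−1)/b = 11/50.39 ≈ 0.218.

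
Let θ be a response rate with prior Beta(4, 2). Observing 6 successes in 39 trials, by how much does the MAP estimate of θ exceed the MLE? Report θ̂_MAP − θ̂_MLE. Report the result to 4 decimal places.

MAP − MLE = 0.0555

Posterior is Beta(10, 35); MAP = (10−1)/(45−2) = 9/43 ≈ 0.20930.
MLE ignores the prior: θ̂_MLE = k/n = 6/39 ≈ 0.15385.
Difference = 9/43 − 6/39 = 31/559 ≈ 0.0555.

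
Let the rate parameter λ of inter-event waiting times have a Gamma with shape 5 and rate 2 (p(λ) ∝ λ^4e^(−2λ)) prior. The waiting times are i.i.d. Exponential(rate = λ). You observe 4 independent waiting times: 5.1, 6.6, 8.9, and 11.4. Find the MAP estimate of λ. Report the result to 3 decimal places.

λ̂_MAP = 0.235

The Exponential(rate=λ) likelihood is ∝ λ^n e^(−λΣtᵢ). Here n = 4 and Σtᵢ = 5.1 + 6.6 + 8.9 + 11.4 = 32.
Posterior ∝ λ^4e^(−2λ) · λ^4e^(−32λ) = λ^8e^(−34λ), i.e. Gamma(9, 34).
Mode = (a−1)/b = 8/34 ≈ 0.235.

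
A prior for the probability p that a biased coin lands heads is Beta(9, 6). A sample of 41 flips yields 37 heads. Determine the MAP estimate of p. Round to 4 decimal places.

Prior: Beta(9, 6).
Data: 37 successes in 41 trials. The binomial likelihood contributes p^37(1−p)^4, so the posterior is Beta(9+37, 6+4) = Beta(46, 10).
For Beta(a, b) with a, b > 1 the mode is (a−1)/(a+b−2) = 45/54 ≈ 0.8333.

p̂_MAP = 0.8333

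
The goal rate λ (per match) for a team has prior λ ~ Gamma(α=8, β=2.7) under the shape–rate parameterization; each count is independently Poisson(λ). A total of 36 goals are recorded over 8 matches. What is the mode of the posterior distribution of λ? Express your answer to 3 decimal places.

λ̂_MAP = 4.019

Σxᵢ = 36, n = 8.
Posterior ∝ λ^7e^(−2.7λ) · λ^36e^(−8λ) = λ^43e^(−10.7λ), i.e. Gamma(shape=44, rate=10.7).
The mode of a Gamma(a, b) with a ≥ 1 (shape–rate) is (a−1)/b = 43/10.7 ≈ 4.019.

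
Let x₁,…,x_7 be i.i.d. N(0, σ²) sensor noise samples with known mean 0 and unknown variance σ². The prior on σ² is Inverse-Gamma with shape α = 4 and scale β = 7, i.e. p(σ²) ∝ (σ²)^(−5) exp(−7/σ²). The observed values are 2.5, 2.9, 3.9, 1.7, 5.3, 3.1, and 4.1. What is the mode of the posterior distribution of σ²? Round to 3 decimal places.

Sum of squared deviations about the known mean: SS = (2.5−0)² + (2.9−0)² + (3.9−0)² + (1.7−0)² + (5.3−0)² + (3.1−0)² + (4.1−0)² = 87.27.
The Normal likelihood contributes (σ²)^(−n/2) exp(−SS/(2σ²)), so the posterior is Inverse-Gamma(α + n/2, β + SS/2) = Inverse-Gamma(7.5, 50.635).
The mode of Inverse-Gamma(a, b) is b/(a+1) = 50.635/8.5 ≈ 5.957.

σ̂²_MAP = 5.957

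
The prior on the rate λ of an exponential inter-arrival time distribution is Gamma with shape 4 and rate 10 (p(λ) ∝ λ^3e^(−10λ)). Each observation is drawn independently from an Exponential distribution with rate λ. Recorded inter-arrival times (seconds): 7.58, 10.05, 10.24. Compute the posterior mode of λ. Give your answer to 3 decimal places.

The Exponential(rate=λ) likelihood is ∝ λ^n e^(−λΣtᵢ). Here n = 3 and Σtᵢ = 7.58 + 10.05 + 10.24 = 27.87.
Posterior ∝ λ^3e^(−10λ) · λ^3e^(−27.87λ) = λ^6e^(−37.87λ), i.e. Gamma(7, 37.87).
Mode = (a−1)/b = 6/37.87 ≈ 0.158.

λ̂_MAP = 0.158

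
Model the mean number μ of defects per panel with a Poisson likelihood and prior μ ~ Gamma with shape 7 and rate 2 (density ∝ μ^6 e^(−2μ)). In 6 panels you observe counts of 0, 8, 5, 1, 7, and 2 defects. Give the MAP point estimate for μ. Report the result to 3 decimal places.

μ̂_MAP = 3.625

Σxᵢ = 0+8+5+1+7+2 = 23, with n = 6.
Posterior ∝ μ^6e^(−2μ) · μ^23e^(−6μ) = μ^29e^(−8μ), i.e. Gamma(shape=30, rate=8).
The mode of a Gamma(a, b) with a ≥ 1 (shape–rate) is (a−1)/b = 29/8 ≈ 3.625.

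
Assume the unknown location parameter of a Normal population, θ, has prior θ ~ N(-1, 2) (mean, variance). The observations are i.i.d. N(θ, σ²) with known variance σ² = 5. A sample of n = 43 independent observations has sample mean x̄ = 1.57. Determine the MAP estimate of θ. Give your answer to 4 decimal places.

n = 43, x̄ = 1.57.
For a Normal prior and Normal likelihood with known variance, the posterior is Normal; its mode equals its mean, the precision-weighted average.
Prior precision 1/σ₀² = 1/2 = 0.5; data precision n/σ² = 43/5 = 8.6.
θ̂ = (0.5·(-1) + 8.6·1.57) / (0.5 + 8.6) = 13.002/9.1 = 6501/4550 ≈ 1.4288.

θ̂_MAP = 1.4288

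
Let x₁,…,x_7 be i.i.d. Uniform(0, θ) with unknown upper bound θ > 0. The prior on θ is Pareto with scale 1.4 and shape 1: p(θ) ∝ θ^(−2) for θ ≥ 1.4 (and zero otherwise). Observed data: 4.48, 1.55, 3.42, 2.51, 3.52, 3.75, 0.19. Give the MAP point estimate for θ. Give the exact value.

θ̂_MAP = 4.48

The Uniform(0, θ) likelihood is θ^(−n) for θ ≥ max(xᵢ), zero otherwise. Here max(xᵢ) = 4.48.
Posterior ∝ θ^(−2) · θ^(−7) = θ^(−9) on θ ≥ max(1.4, 4.48) = 4.48.
This density is strictly decreasing in θ, so the posterior mode lies at the lower boundary of the support.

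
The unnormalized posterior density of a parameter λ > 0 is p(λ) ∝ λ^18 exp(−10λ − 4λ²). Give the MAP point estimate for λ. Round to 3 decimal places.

λ̂_MAP = 1.000

ℓ'(λ) = 18/λ − 10 − 8λ. Setting this to zero and multiplying by λ: 8λ² + 10λ − 18 = 0.
λ = (−10 + √(10² + 4·8·18)) / (2·8) = (−10 + √676) / 16 = (−10 + 26)/16 = 1.
ℓ''(λ) = −18/λ² − 8 < 0, confirming a maximum.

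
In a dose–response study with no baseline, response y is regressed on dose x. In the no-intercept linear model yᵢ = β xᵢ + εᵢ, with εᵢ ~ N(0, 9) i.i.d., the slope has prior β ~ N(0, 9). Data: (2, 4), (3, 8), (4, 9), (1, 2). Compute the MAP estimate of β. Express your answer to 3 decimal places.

log p(β | y) = −Σ(yᵢ − βxᵢ)²/(2·9) − β²/(2·9) + const.
Setting the derivative to zero: Σxᵢ(yᵢ − βxᵢ)/9 − β/9 = 0, so β = Σxᵢyᵢ / (Σxᵢ² + σ²/τ²).
Σxᵢyᵢ = 2·4 + 3·8 + 4·9 + 1·2 = 70; Σxᵢ² = 30; σ²/τ² = 1.
β̂_MAP = 70 / (30 + 1) = 70/31 ≈ 2.258.

β̂_MAP = 2.258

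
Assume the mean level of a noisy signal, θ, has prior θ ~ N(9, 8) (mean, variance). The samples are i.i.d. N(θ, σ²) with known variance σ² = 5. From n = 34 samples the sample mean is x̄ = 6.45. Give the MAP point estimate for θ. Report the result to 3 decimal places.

θ̂_MAP = 6.496

n = 34, x̄ = 6.45.
For a Normal prior and Normal likelihood with known variance, the posterior is Normal; its mode equals its mean, the precision-weighted average.
Prior precision 1/σ₀² = 1/8 = 0.125; data precision n/σ² = 34/5 = 6.8.
θ̂ = (0.125·9 + 6.8·6.45) / (0.125 + 6.8) = 44.985/6.925 = 8997/1385 ≈ 6.496.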